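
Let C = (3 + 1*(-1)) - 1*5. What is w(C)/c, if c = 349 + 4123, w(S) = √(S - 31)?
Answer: I*√34/4472 ≈ 0.0013039*I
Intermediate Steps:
C = -3 (C = (3 - 1) - 5 = 2 - 5 = -3)
w(S) = √(-31 + S)
c = 4472
w(C)/c = √(-31 - 3)/4472 = √(-34)*(1/4472) = (I*√34)*(1/4472) = I*√34/4472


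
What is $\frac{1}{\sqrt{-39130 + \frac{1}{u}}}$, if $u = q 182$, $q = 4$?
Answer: $- \frac{2 i \sqrt{5184568298}}{28486639} \approx - 0.0050553 i$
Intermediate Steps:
$u = 728$ ($u = 4 \cdot 182 = 728$)
$\frac{1}{\sqrt{-39130 + \frac{1}{u}}} = \frac{1}{\sqrt{-39130 + \frac{1}{728}}} = \frac{1}{\sqrt{- \frac{28486639}{728}}} = \frac{1}{\frac{1}{364} i \sqrt{5184568298}} = - \frac{2 i \sqrt{5184568298}}{28486639}$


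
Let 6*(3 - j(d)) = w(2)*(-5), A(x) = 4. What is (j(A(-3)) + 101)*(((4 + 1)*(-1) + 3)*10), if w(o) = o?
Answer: -6340/3 ≈ -2113.3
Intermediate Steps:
j(d) = 14/3 (j(d) = 3 - (-5)/3 = 3 - ⅙*(-10) = 3 + 5/3 = 14/3)
(j(A(-3)) + 101)*(((4 + 1)*(-1) + 3)*10) = (14/3 + 101)*(((4 + 1)*(-1) + 3)*10) = 317*((5*(-1) + 3)*10)/3 = 317*((-5 + 3)*10)/3 = 317*(-2*10)/3 = (317/3)*(-20) = -6340/3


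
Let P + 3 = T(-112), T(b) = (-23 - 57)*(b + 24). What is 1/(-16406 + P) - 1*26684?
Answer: -250002397/9369 ≈ -26684.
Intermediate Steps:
T(b) = -1920 - 80*b (T(b) = -80*(24 + b) = -1920 - 80*b)
P = 7037 (P = -3 + (-1920 - 80*(-112)) = -3 + (-1920 + 8960) = -3 + 7040 = 7037)
1/(-16406 + P) - 1*26684 = 1/(-16406 + 7037) - 1*26684 = 1/(-9369) - 26684 = -1/9369 - 26684 = -250002397/9369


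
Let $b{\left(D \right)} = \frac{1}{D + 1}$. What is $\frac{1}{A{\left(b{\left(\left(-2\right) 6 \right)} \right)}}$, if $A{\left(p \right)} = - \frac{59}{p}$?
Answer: $\frac{1}{649} \approx 0.0015408$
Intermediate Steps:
$b{\left(D \right)} = \frac{1}{1 + D}$
$\frac{1}{A{\left(b{\left(\left(-2\right) 6 \right)} \right)}} = \frac{1}{\left(-59\right) \frac{1}{\frac{1}{1 - 12}}} = \frac{1}{\left(-59\right) \frac{1}{\frac{1}{-11}}} = \frac{1}{\left(-59\right) \frac{1}{- \frac{1}{11}}} = \frac{1}{\left(-59\right) \left(-11\right)} = \frac{1}{649}$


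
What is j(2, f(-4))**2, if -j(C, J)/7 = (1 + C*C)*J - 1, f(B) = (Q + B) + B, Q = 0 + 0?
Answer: 82369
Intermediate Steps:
Q = 0
f(B) = 2*B (f(B) = (0 + B) + B = B + B = 2*B)
j(C, J) = 7 - 7*J*(1 + C**2) (j(C, J) = -7*((1 + C*C)*J - 1) = -7*((1 + C**2)*J - 1) = -7*(J*(1 + C**2) - 1) = -7*(-1 + J*(1 + C**2)) = 7 - 7*J*(1 + C**2))
j(2, f(-4))**2 = (7 - 14*(-4) - 7*2*(-4)*2**2)**2 = (7 - 7*(-8) - 7*(-8)*4)**2 = (7 + 56 + 224)**2 = 287**2 = 82369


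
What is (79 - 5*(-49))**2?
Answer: 104976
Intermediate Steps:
(79 - 5*(-49))**2 = (79 + 245)**2 = 324**2 = 104976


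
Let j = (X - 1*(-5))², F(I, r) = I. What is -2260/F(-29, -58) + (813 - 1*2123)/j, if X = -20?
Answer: 94102/1305 ≈ 72.109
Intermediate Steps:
j = 225 (j = (-20 - 1*(-5))² = (-20 + 5)² = (-15)² = 225)
-2260/F(-29, -58) + (813 - 1*2123)/j = -2260/(-29) + (813 - 1*2123)/225 = -2260*(-1/29) + (813 - 2123)*(1/225) = 2260/29 - 1310*1/225 = 2260/29 - 262/45 = 94102/1305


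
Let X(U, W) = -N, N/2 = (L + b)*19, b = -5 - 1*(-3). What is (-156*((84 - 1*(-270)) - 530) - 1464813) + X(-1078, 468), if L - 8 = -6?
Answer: -1437357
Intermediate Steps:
L = 2 (L = 8 - 6 = 2)
b = -2 (b = -5 + 3 = -2)
N = 0 (N = 2*((2 - 2)*19) = 2*(0*19) = 2*0 = 0)
X(U, W) = 0 (X(U, W) = -1*0 = 0)
(-156*((84 - 1*(-270)) - 530) - 1464813) + X(-1078, 468) = (-156*((84 - 1*(-270)) - 530) - 1464813) + 0 = (-156*((84 + 270) - 530) - 1464813) + 0 = (-156*(354 - 530) - 1464813) + 0 = (-156*(-176) - 1464813) + 0 = (27456 - 1464813) + 0 = -1437357 + 0 = -1437357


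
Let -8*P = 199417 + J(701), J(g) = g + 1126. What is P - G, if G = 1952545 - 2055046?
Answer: 154691/2 ≈ 77346.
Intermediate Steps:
J(g) = 1126 + g
G = -102501
P = -50311/2 (P = -(199417 + (1126 + 701))/8 = -(199417 + 1827)/8 = -⅛*201244 = -50311/2 ≈ -25156.)
P - G = -50311/2 - 1*(-102501) = -50311/2 + 102501 = 154691/2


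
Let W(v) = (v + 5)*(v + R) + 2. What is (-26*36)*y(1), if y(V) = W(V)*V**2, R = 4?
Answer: -29952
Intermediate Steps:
W(v) = 2 + (4 + v)*(5 + v) (W(v) = (v + 5)*(v + 4) + 2 = (5 + v)*(4 + v) + 2 = (4 + v)*(5 + v) + 2 = 2 + (4 + v)*(5 + v))
y(V) = V**2*(22 + V**2 + 9*V) (y(V) = (22 + V**2 + 9*V)*V**2 = V**2*(22 + V**2 + 9*V))
(-26*36)*y(1) = (-26*36)*(1**2*(22 + 1**2 + 9*1)) = -936*(22 + 1 + 9) = -936*32 = -29952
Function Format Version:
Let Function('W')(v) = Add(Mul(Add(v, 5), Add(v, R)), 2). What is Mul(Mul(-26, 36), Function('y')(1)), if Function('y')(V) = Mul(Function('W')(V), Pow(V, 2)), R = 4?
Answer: -29952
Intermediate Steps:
Function('W')(v) = Add(2, Mul(Add(4, v), Add(5, v))) (Function('W')(v) = Add(Mul(Add(v, 5), Add(v, 4)), 2) = Add(Mul(Add(5, v), Add(4, v)), 2) = Add(Mul(Add(4, v), Add(5, v)), 2) = Add(2, Mul(Add(4, v), Add(5, v))))
Function('y')(V) = Mul(Pow(V, 2), Add(22, Pow(V, 2), Mul(9, V))) (Function('y')(V) = Mul(Add(22, Pow(V, 2), Mul(9, V)), Pow(V, 2)) = Mul(Pow(V, 2), Add(22, Pow(V, 2), Mul(9, V))))
Mul(Mul(-26, 36), Function('y')(1)) = Mul(Mul(-26, 36), Mul(Pow(1, 2), Add(22, Pow(1, 2), Mul(9, 1)))) = Mul(-936, Mul(1, Add(22, 1, 9))) = Mul(-936, Mul(1, 32)) = Mul(-936, 32) = -29952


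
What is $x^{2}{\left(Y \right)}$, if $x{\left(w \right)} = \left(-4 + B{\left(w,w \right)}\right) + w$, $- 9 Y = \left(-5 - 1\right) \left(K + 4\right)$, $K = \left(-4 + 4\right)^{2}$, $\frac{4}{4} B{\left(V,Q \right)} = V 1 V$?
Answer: $\frac{2704}{81} \approx 33.383$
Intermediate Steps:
$B{\left(V,Q \right)} = V^{2}$ ($B{\left(V,Q \right)} = V 1 V = V V = V^{2}$)
$K = 0$ ($K = 0^{2} = 0$)
$Y = \frac{8}{3}$ ($Y = - \frac{\left(-5 - 1\right) \left(0 + 4\right)}{9} = - \frac{\left(-6\right) 4}{9} = \left(- \frac{1}{9}\right) \left(-24\right) = \frac{8}{3} \approx 2.6667$)
$x{\left(w \right)} = -4 + w + w^{2}$ ($x{\left(w \right)} = \left(-4 + w^{2}\right) + w = -4 + w + w^{2}$)
$x^{2}{\left(Y \right)} = \left(-4 + \frac{8}{3} + \left(\frac{8}{3}\right)^{2}\right)^{2} = \left(-4 + \frac{8}{3} + \frac{64}{9}\right)^{2} = \left(\frac{52}{9}\right)^{2} = \frac{2704}{81}$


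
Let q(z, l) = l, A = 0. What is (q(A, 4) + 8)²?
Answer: 144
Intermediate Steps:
(q(A, 4) + 8)² = (4 + 8)² = 12² = 144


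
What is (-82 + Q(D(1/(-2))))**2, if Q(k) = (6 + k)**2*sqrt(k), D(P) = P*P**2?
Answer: 215452351/32768 - 90569*I*sqrt(2)/64 ≈ 6575.1 - 2001.3*I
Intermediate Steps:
D(P) = P**3
Q(k) = sqrt(k)*(6 + k)**2
(-82 + Q(D(1/(-2))))**2 = (-82 + sqrt((1/(-2))**3)*(6 + (1/(-2))**3)**2)**2 = (-82 + sqrt((-1/2)**3)*(6 + (-1/2)**3)**2)**2 = (-82 + sqrt(-1/8)*(6 - 1/8)**2)**2 = (-82 + (I*sqrt(2)/4)*(47/8)**2)**2 = (-82 + (I*sqrt(2)/4)*(2209/64))**2 = (-82 + 2209*I*sqrt(2)/256)**2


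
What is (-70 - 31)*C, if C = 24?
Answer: -2424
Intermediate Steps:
(-70 - 31)*C = (-70 - 31)*24 = -101*24 = -2424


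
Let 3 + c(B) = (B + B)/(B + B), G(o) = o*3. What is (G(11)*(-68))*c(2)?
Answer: 4488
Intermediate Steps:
G(o) = 3*o
c(B) = -2 (c(B) = -3 + (B + B)/(B + B) = -3 + (2*B)/((2*B)) = -3 + (2*B)*(1/(2*B)) = -3 + 1 = -2)
(G(11)*(-68))*c(2) = ((3*11)*(-68))*(-2) = (33*(-68))*(-2) = -2244*(-2) = 4488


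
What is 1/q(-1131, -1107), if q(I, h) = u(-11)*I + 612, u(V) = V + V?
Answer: 1/25494 ≈ 3.9225e-5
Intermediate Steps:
u(V) = 2*V
q(I, h) = 612 - 22*I (q(I, h) = (2*(-11))*I + 612 = -22*I + 612 = 612 - 22*I)
1/q(-1131, -1107) = 1/(612 - 22*(-1131)) = 1/(612 + 24882) = 1/25494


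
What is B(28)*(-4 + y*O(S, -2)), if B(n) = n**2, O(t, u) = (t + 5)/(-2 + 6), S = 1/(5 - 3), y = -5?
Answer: -8526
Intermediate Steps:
S = 1/2 ≈ 0.50000
O(t, u) = 5/4 + t/4 (O(t, u) = (5 + t)/4 = (5 + t)*(1/4) = 5/4 + t/4)
B(28)*(-4 + y*O(S, -2)) = 28**2*(-4 - 5*(5/4 + (1/4)*(1/2))) = 784*(-4 - 5*(5/4 + 1/8)) = 784*(-4 - 5*11/8) = 784*(-4 - 55/8) = 784*(-87/8) = -8526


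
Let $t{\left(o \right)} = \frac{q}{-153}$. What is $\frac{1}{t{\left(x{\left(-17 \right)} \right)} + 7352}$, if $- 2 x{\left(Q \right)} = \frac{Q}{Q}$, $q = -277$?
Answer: $\frac{153}{1125133} \approx 0.00013598$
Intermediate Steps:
$x{\left(Q \right)} = - \frac{1}{2}$ ($x{\left(Q \right)} = - \frac{Q \frac{1}{Q}}{2} = \left(- \frac{1}{2}\right) 1 = - \frac{1}{2}$)
$t{\left(o \right)} = \frac{277}{153}$ ($t{\left(o \right)} = - \frac{277}{-153} = \left(-277\right) \left(- \frac{1}{153}\right) = \frac{277}{153}$)
$\frac{1}{t{\left(x{\left(-17 \right)} \right)} + 7352} = \frac{1}{\frac{277}{153} + 7352} = \frac{1}{\frac{1125133}{153}} = \frac{153}{1125133}$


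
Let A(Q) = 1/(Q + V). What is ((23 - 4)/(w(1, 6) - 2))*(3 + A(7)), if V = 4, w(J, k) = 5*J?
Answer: 646/33 ≈ 19.576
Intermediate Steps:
A(Q) = 1/(4 + Q) (A(Q) = 1/(Q + 4) = 1/(4 + Q))
((23 - 4)/(w(1, 6) - 2))*(3 + A(7)) = ((23 - 4)/(5*1 - 2))*(3 + 1/(4 + 7)) = (19/(5 - 2))*(3 + 1/11) = (19/3)*(3 + 1/11) = (19*(⅓))*(34/11) = (19/3)*(34/11) = 646/33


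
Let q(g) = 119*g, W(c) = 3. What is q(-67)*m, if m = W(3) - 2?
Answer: -7973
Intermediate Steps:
m = 1 (m = 3 - 2 = 1)
q(-67)*m = (119*(-67))*1 = -7973*1 = -7973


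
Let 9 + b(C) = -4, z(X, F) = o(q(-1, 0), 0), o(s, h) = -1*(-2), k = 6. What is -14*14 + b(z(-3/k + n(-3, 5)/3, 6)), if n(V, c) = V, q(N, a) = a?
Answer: -209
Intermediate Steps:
o(s, h) = 2
z(X, F) = 2
b(C) = -13 (b(C) = -9 - 4 = -13)
-14*14 + b(z(-3/k + n(-3, 5)/3, 6)) = -14*14 - 13 = -196 - 13 = -209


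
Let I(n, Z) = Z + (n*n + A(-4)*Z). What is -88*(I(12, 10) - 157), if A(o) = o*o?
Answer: -13816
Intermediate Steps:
A(o) = o²
I(n, Z) = n² + 17*Z (I(n, Z) = Z + (n*n + (-4)²*Z) = Z + (n² + 16*Z) = n² + 17*Z)
-88*(I(12, 10) - 157) = -88*((12² + 17*10) - 157) = -88*((144 + 170) - 157) = -88*(314 - 157) = -88*157 = -13816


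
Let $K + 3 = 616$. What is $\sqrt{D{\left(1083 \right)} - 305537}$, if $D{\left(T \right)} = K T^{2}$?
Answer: $2 \sqrt{179668855} \approx 26808.0$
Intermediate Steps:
$K = 613$ ($K = -3 + 616 = 613$)
$D{\left(T \right)} = 613 T^{2}$
$\sqrt{D{\left(1083 \right)} - 305537} = \sqrt{613 \cdot 1083^{2} - 305537} = \sqrt{613 \cdot 1172889 - 305537} = \sqrt{718980957 - 305537} = \sqrt{718675420} = 2 \sqrt{179668855}$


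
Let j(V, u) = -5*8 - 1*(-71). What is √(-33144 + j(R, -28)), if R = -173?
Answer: I*√33113 ≈ 181.97*I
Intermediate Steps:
j(V, u) = 31 (j(V, u) = -40 + 71 = 31)
√(-33144 + j(R, -28)) = √(-33144 + 31) = √(-33113) = I*√33113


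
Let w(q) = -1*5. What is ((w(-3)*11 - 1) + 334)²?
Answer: 77284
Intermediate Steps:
w(q) = -5
((w(-3)*11 - 1) + 334)² = ((-5*11 - 1) + 334)² = ((-55 - 1) + 334)² = (-56 + 334)² = 278² = 77284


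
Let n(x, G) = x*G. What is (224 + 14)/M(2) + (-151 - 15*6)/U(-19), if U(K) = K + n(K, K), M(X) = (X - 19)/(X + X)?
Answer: -19393/342 ≈ -56.705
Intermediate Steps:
M(X) = (-19 + X)/(2*X) (M(X) = (-19 + X)/((2*X)) = (-19 + X)*(1/(2*X)) = (-19 + X)/(2*X))
n(x, G) = G*x
U(K) = K + K² (U(K) = K + K*K = K + K²)
(224 + 14)/M(2) + (-151 - 15*6)/U(-19) = (224 + 14)/(((½)*(-19 + 2)/2)) + (-151 - 15*6)/((-19*(1 - 19))) = 238/(((½)*(½)*(-17))) + (-151 - 90)/((-19*(-18))) = 238/(-17/4) - 241/342 = 238*(-4/17) - 241*1/342 = -56 - 241/342 = -19393/342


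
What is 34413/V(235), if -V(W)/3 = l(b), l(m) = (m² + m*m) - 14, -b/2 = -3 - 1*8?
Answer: -11471/954 ≈ -12.024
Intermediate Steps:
b = 22 (b = -2*(-3 - 1*8) = -2*(-3 - 8) = -2*(-11) = 22)
l(m) = -14 + 2*m² (l(m) = (m² + m²) - 14 = 2*m² - 14 = -14 + 2*m²)
V(W) = -2862 (V(W) = -3*(-14 + 2*22²) = -3*(-14 + 2*484) = -3*(-14 + 968) = -3*954 = -2862)
34413/V(235) = 34413/(-2862) = 34413*(-1/2862) = -11471/954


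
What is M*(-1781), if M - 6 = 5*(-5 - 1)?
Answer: 42744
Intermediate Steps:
M = -24 (M = 6 + 5*(-5 - 1) = 6 + 5*(-6) = 6 - 30 = -24)
M*(-1781) = -24*(-1781) = 42744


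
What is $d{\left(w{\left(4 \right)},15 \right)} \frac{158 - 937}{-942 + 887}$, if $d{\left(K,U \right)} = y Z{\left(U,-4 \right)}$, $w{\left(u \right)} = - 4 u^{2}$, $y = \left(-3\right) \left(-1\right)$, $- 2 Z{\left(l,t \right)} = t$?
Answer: $\frac{4674}{55} \approx 84.982$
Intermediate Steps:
$Z{\left(l,t \right)} = - \frac{t}{2}$
$y = 3$
$d{\left(K,U \right)} = 6$ ($d{\left(K,U \right)} = 3 \left(\left(- \frac{1}{2}\right) \left(-4\right)\right) = 3 \cdot 2 = 6$)
$d{\left(w{\left(4 \right)},15 \right)} \frac{158 - 937}{-942 + 887} = 6 \frac{158 - 937}{-942 + 887} = 6 \left(- \frac{779}{-55}\right) = 6 \left(\left(-779\right) \left(- \frac{1}{55}\right)\right) = 6 \cdot \frac{779}{55} = \frac{4674}{55}$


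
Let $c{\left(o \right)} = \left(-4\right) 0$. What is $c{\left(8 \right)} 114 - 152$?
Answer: $-152$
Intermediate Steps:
$c{\left(o \right)} = 0$
$c{\left(8 \right)} 114 - 152 = 0 \cdot 114 - 152 = 0 - 152 = -152$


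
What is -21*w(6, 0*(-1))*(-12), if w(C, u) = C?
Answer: 1512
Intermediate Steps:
-21*w(6, 0*(-1))*(-12) = -21*6*(-12) = -126*(-12) = 1512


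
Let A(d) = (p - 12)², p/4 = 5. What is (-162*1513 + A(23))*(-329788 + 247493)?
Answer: 20165731390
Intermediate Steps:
p = 20 (p = 4*5 = 20)
A(d) = 64 (A(d) = (20 - 12)² = 8² = 64)
(-162*1513 + A(23))*(-329788 + 247493) = (-162*1513 + 64)*(-329788 + 247493) = (-245106 + 64)*(-82295) = -245042*(-82295) = 20165731390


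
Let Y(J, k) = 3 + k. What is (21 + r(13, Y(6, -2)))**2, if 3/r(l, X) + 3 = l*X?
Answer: 45369/100 ≈ 453.69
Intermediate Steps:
r(l, X) = 3/(-3 + X*l) (r(l, X) = 3/(-3 + l*X) = 3/(-3 + X*l))
(21 + r(13, Y(6, -2)))**2 = (21 + 3/(-3 + (3 - 2)*13))**2 = (21 + 3/(-3 + 1*13))**2 = (21 + 3/(-3 + 13))**2 = (21 + 3/10)**2 = (213/10)**2 = 45369/100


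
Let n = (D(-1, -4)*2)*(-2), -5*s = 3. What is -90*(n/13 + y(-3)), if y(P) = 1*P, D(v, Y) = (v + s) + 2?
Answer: 3654/13 ≈ 281.08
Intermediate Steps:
s = -⅗ (s = -⅕*3 = -⅗ ≈ -0.60000)
D(v, Y) = 7/5 + v (D(v, Y) = (v - ⅗) + 2 = (-⅗ + v) + 2 = 7/5 + v)
n = -8/5 (n = ((7/5 - 1)*2)*(-2) = ((⅖)*2)*(-2) = (⅘)*(-2) = -8/5 ≈ -1.6000)
y(P) = P
-90*(n/13 + y(-3)) = -90*(-8/5/13 - 3) = -90*(-8/5*1/13 - 3) = -90*(-8/65 - 3) = -90*(-203/65) = 3654/13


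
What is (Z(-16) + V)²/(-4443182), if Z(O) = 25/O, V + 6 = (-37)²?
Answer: -474499089/1137454592 ≈ -0.41716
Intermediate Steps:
V = 1363 (V = -6 + (-37)² = -6 + 1369 = 1363)
(Z(-16) + V)²/(-4443182) = (25/(-16) + 1363)²/(-4443182) = (25*(-1/16) + 1363)²*(-1/4443182) = (-25/16 + 1363)²*(-1/4443182) = (21783/16)²*(-1/4443182) = (474499089/256)*(-1/4443182) = -474499089/1137454592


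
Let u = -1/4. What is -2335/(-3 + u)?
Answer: 9340/13 ≈ 718.46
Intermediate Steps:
u = -1/4 (u = -1*1/4 = -1/4 ≈ -0.25000)
-2335/(-3 + u) = -2335/(-3 - 1/4) = -2335/(-13/4) = -2335*(-4/13) = 9340/13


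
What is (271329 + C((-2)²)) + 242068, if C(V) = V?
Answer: 513401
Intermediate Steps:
(271329 + C((-2)²)) + 242068 = (271329 + (-2)²) + 242068 = (271329 + 4) + 242068 = 271333 + 242068 = 513401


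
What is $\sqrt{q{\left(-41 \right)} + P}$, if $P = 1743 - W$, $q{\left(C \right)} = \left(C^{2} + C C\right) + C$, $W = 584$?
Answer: $8 \sqrt{70} \approx 66.933$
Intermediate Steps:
$q{\left(C \right)} = C + 2 C^{2}$ ($q{\left(C \right)} = \left(C^{2} + C^{2}\right) + C = 2 C^{2} + C = C + 2 C^{2}$)
$P = 1159$ ($P = 1743 - 584 = 1159$)
$\sqrt{q{\left(-41 \right)} + P} = \sqrt{- 41 \left(1 + 2 \left(-41\right)\right) + 1159} = \sqrt{- 41 \left(1 - 82\right) + 1159} = \sqrt{\left(-41\right) \left(-81\right) + 1159} = \sqrt{3321 + 1159} = \sqrt{4480} = 8 \sqrt{70}$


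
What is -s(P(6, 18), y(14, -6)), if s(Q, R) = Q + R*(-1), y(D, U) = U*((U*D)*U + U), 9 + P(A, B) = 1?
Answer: -2980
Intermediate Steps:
P(A, B) = -8 (P(A, B) = -9 + 1 = -8)
y(D, U) = U*(U + D*U**2) (y(D, U) = U*((D*U)*U + U) = U*(D*U**2 + U) = U*(U + D*U**2))
s(Q, R) = Q - R
-s(P(6, 18), y(14, -6)) = -(-8 - (-6)**2*(1 + 14*(-6))) = -(-8 - 36*(1 - 84)) = -(-8 - 36*(-83)) = -(-8 - 1*(-2988)) = -(-8 + 2988) = -1*2980 = -2980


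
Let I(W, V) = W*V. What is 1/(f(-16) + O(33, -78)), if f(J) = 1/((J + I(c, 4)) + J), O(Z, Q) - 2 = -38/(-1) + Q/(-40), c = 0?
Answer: 160/6707 ≈ 0.023856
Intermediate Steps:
I(W, V) = V*W
O(Z, Q) = 40 - Q/40 (O(Z, Q) = 2 + (-38/(-1) + Q/(-40)) = 2 + (-38*(-1) + Q*(-1/40)) = 2 + (38 - Q/40) = 40 - Q/40)
f(J) = 1/(2*J) (f(J) = 1/((J + 4*0) + J) = 1/((J + 0) + J) = 1/(J + J) = 1/(2*J))
1/(f(-16) + O(33, -78)) = 1/((½)/(-16) + (40 - 1/40*(-78))) = 1/((½)*(-1/16) + (40 + 39/20)) = 1/(-1/32 + 839/20) = 1/(6707/160) = 160/6707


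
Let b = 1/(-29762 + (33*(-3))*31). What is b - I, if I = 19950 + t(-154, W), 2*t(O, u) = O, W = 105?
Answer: -652450464/32831 ≈ -19873.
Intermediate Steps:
t(O, u) = O/2
b = -1/32831 (b = 1/(-29762 - 99*31) = 1/(-29762 - 3069) = 1/(-32831) = -1/32831 ≈ -3.0459e-5)
I = 19873 (I = 19950 + (½)*(-154) = 19950 - 77 = 19873)
b - I = -1/32831 - 1*19873 = -1/32831 - 19873 = -652450464/32831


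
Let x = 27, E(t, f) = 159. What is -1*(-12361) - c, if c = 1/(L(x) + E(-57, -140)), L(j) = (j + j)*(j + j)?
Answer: 38010074/3075 ≈ 12361.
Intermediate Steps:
L(j) = 4*j² (L(j) = (2*j)*(2*j) = 4*j²)
c = 1/3075 (c = 1/(4*27² + 159) = 1/(4*729 + 159) = 1/(2916 + 159) = 1/3075 ≈ 0.00032520)
-1*(-12361) - c = -1*(-12361) - 1*1/3075 = 12361 - 1/3075 = 38010074/3075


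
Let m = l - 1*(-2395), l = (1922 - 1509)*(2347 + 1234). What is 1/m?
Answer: 1/1481348 ≈ 6.7506e-7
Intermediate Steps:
l = 1478953 (l = 413*3581 = 1478953)
m = 1481348 (m = 1478953 - 1*(-2395) = 1478953 + 2395 = 1481348)
1/m = 1/1481348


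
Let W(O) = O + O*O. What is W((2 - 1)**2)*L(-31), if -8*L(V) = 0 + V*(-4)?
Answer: -31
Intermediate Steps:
W(O) = O + O**2
L(V) = V/2 (L(V) = -(0 + V*(-4))/8 = -(0 - 4*V)/8 = -(-1)*V/2 = V/2)
W((2 - 1)**2)*L(-31) = ((2 - 1)**2*(1 + (2 - 1)**2))*((1/2)*(-31)) = (1**2*(1 + 1**2))*(-31/2) = (1*(1 + 1))*(-31/2) = (1*2)*(-31/2) = 2*(-31/2) = -31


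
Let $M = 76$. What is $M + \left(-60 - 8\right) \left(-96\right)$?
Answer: $6604$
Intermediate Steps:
$M + \left(-60 - 8\right) \left(-96\right) = 76 + \left(-60 - 8\right) \left(-96\right) = 76 - -6528 = 76 + 6528 = 6604$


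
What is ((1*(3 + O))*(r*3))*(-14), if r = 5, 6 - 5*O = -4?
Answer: -1050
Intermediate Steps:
O = 2 (O = 6/5 - ⅕*(-4) = 6/5 + ⅘ = 2)
((1*(3 + O))*(r*3))*(-14) = ((1*(3 + 2))*(5*3))*(-14) = ((1*5)*15)*(-14) = (5*15)*(-14) = 75*(-14) = -1050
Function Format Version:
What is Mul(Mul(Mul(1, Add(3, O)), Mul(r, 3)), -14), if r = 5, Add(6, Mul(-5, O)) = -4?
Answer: -1050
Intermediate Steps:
O = 2 (O = Add(Rational(6, 5), Mul(Rational(-1, 5), -4)) = Add(Rational(6, 5), Rational(4, 5)) = 2)
Mul(Mul(Mul(1, Add(3, O)), Mul(r, 3)), -14) = Mul(Mul(Mul(1, Add(3, 2)), Mul(5, 3)), -14) = Mul(Mul(Mul(1, 5), 15), -14) = Mul(Mul(5, 15), -14) = Mul(75, -14) = -1050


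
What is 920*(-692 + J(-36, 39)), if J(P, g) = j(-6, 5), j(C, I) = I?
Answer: -632040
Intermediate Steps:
J(P, g) = 5
920*(-692 + J(-36, 39)) = 920*(-692 + 5) = 920*(-687) = -632040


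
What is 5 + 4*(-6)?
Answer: -19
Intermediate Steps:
5 + 4*(-6) = 5 - 24 = -19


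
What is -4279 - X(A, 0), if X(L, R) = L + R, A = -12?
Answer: -4267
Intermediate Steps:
-4279 - X(A, 0) = -4279 - (-12 + 0) = -4279 - 1*(-12) = -4279 + 12 = -4267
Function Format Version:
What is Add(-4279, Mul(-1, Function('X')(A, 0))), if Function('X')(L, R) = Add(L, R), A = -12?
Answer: -4267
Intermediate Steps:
Add(-4279, Mul(-1, Function('X')(A, 0))) = Add(-4279, Mul(-1, Add(-12, 0))) = Add(-4279, Mul(-1, -12)) = Add(-4279, 12) = -4267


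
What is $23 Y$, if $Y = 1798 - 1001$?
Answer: $18331$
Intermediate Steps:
$Y = 797$ ($Y = 1798 - 1001 = 797$)
$23 Y = 23 \cdot 797 = 18331$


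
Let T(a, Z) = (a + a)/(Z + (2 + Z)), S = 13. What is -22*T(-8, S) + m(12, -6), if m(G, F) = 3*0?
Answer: 88/7 ≈ 12.571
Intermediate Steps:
m(G, F) = 0
T(a, Z) = 2*a/(2 + 2*Z) (T(a, Z) = (2*a)/(2 + 2*Z) = 2*a/(2 + 2*Z))
-22*T(-8, S) + m(12, -6) = -(-176)/(1 + 13) + 0 = -(-176)/14 + 0 = -22*(-4/7) + 0 = 88/7 + 0 = 88/7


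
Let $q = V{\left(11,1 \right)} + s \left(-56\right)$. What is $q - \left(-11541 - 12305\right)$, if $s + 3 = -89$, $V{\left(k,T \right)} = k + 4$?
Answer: $29013$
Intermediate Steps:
$V{\left(k,T \right)} = 4 + k$
$s = -92$ ($s = -3 - 89 = -92$)
$q = 5167$ ($q = \left(4 + 11\right) - -5152 = 15 + 5152 = 5167$)
$q - \left(-11541 - 12305\right) = 5167 - \left(-11541 - 12305\right) = 5167 - -23846 = 5167 + 23846 = 29013$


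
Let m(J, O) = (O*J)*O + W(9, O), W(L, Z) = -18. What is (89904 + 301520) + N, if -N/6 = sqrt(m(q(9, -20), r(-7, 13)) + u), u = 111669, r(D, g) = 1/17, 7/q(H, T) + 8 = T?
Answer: 391424 - 3*sqrt(129068555)/17 ≈ 3.8942e+5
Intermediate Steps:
q(H, T) = 7/(-8 + T)
r(D, g) = 1/17
m(J, O) = -18 + J*O**2 (m(J, O) = (O*J)*O - 18 = (J*O)*O - 18 = J*O**2 - 18 = -18 + J*O**2)
N = -3*sqrt(129068555)/17 (N = -6*sqrt((-18 + (7/(-8 - 20))*(1/17)**2) + 111669) = -6*sqrt((-18 + (7/(-28))*(1/289)) + 111669) = -6*sqrt((-18 + (7*(-1/28))*(1/289)) + 111669) = -6*sqrt((-18 - 1/4*1/289) + 111669) = -6*sqrt((-18 - 1/1156) + 111669) = -6*sqrt(-20809/1156 + 111669) = -3*sqrt(129068555)/17 ≈ -2004.9)
(89904 + 301520) + N = (89904 + 301520) - 3*sqrt(129068555)/17 = 391424 - 3*sqrt(129068555)/17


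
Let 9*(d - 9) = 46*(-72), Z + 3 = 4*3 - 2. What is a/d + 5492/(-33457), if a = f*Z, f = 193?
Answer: -47172035/12011063 ≈ -3.9274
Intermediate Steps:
Z = 7 (Z = -3 + (4*3 - 2) = -3 + (12 - 2) = -3 + 10 = 7)
d = -359 (d = 9 + (46*(-72))/9 = 9 + (⅑)*(-3312) = 9 - 368 = -359)
a = 1351 (a = 193*7 = 1351)
a/d + 5492/(-33457) = 1351/(-359) + 5492/(-33457) = 1351*(-1/359) + 5492*(-1/33457) = -1351/359 - 5492/33457 = -47172035/12011063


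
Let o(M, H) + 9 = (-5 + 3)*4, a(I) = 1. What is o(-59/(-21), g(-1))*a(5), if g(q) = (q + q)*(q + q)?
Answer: -17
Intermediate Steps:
g(q) = 4*q² (g(q) = (2*q)*(2*q) = 4*q²)
o(M, H) = -17 (o(M, H) = -9 + (-5 + 3)*4 = -9 - 2*4 = -9 - 8 = -17)
o(-59/(-21), g(-1))*a(5) = -17*1 = -17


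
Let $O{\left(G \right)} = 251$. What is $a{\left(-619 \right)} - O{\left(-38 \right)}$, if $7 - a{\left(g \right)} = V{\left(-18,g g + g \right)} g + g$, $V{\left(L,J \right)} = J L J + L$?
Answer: $-1630502249625255$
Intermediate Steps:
$V{\left(L,J \right)} = L + L J^{2}$ ($V{\left(L,J \right)} = L J^{2} + L = L + L J^{2}$)
$a{\left(g \right)} = 7 - g - g \left(-18 - 18 \left(g + g^{2}\right)^{2}\right)$ ($a{\left(g \right)} = 7 - \left(- 18 \left(1 + \left(g g + g\right)^{2}\right) g + g\right) = 7 - \left(- 18 \left(1 + \left(g^{2} + g\right)^{2}\right) g + g\right) = 7 - \left(- 18 \left(1 + \left(g + g^{2}\right)^{2}\right) g + g\right) = 7 - \left(\left(-18 - 18 \left(g + g^{2}\right)^{2}\right) g + g\right) = 7 - \left(g \left(-18 - 18 \left(g + g^{2}\right)^{2}\right) + g\right) = 7 - \left(g + g \left(-18 - 18 \left(g + g^{2}\right)^{2}\right)\right) = 7 - g - g \left(-18 - 18 \left(g + g^{2}\right)^{2}\right)$)
$a{\left(-619 \right)} - O{\left(-38 \right)} = \left(7 + 17 \left(-619\right) + 18 \left(-619\right)^{3} \left(1 - 619\right)^{2}\right) - 251 = \left(7 - 10523 + 18 \left(-237176659\right) \left(-618\right)^{2}\right) - 251 = \left(7 - 10523 + 18 \left(-237176659\right) 381924\right) - 251 = \left(7 - 10523 - 1630502249614488\right) - 251 = -1630502249625004 - 251 = -1630502249625255$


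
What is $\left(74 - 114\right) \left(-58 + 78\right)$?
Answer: $-800$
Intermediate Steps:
$\left(74 - 114\right) \left(-58 + 78\right) = \left(-40\right) 20 = -800$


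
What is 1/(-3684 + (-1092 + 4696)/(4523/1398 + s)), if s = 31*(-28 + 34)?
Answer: -264551/969567492 ≈ -0.00027285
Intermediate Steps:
s = 186 (s = 31*6 = 186)
1/(-3684 + (-1092 + 4696)/(4523/1398 + s)) = 1/(-3684 + (-1092 + 4696)/(4523/1398 + 186)) = 1/(-3684 + 3604/(4523*(1/1398) + 186)) = 1/(-3684 + 3604/(4523/1398 + 186)) = 1/(-3684 + 3604/(264551/1398)) = 1/(-3684 + 3604*(1398/264551)) = 1/(-3684 + 5038392/264551) = 1/(-969567492/264551) = -264551/969567492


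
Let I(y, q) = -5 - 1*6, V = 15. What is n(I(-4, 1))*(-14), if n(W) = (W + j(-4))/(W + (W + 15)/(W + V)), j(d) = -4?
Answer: -21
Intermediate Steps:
I(y, q) = -11 (I(y, q) = -5 - 6 = -11)
n(W) = (-4 + W)/(1 + W) (n(W) = (W - 4)/(W + (W + 15)/(W + 15)) = (-4 + W)/(W + (15 + W)/(15 + W)) = (-4 + W)/(W + 1) = (-4 + W)/(1 + W))
n(I(-4, 1))*(-14) = ((-4 - 11)/(1 - 11))*(-14) = (-15/(-10))*(-14) = -1/10*(-15)*(-14) = (3/2)*(-14) = -21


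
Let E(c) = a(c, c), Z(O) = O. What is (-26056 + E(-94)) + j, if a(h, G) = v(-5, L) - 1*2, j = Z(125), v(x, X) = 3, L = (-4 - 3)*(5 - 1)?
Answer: -25930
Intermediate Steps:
L = -28 (L = -7*4 = -28)
j = 125
a(h, G) = 1 (a(h, G) = 3 - 1*2 = 3 - 2 = 1)
E(c) = 1
(-26056 + E(-94)) + j = (-26056 + 1) + 125 = -26055 + 125 = -25930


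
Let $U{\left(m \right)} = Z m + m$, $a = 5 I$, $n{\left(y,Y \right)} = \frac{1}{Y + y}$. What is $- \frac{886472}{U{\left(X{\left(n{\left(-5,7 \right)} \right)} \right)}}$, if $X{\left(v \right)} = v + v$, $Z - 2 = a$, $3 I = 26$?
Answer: $- \frac{2659416}{139} \approx -19133.0$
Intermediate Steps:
$I = \frac{26}{3}$ ($I = \frac{1}{3} \cdot 26 = \frac{26}{3} \approx 8.6667$)
$a = \frac{130}{3}$ ($a = 5 \cdot \frac{26}{3} = \frac{130}{3} \approx 43.333$)
$Z = \frac{136}{3}$ ($Z = 2 + \frac{130}{3} = \frac{136}{3} \approx 45.333$)
$X{\left(v \right)} = 2 v$
$U{\left(m \right)} = \frac{139 m}{3}$ ($U{\left(m \right)} = \frac{136 m}{3} + m = \frac{139 m}{3}$)
$- \frac{886472}{U{\left(X{\left(n{\left(-5,7 \right)} \right)} \right)}} = - \frac{886472}{\frac{139}{3} \frac{2}{7 - 5}} = - \frac{886472}{\frac{139}{3} \cdot \frac{2}{2}} = - \frac{886472}{\frac{139}{3} \cdot 2 \cdot \frac{1}{2}} = - \frac{886472}{\frac{139}{3} \cdot 1} = - \frac{886472}{\frac{139}{3}} = \left(-886472\right) \frac{3}{139} = - \frac{2659416}{139}$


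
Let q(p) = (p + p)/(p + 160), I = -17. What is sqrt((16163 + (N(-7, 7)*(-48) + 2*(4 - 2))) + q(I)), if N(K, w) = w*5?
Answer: sqrt(296239801)/143 ≈ 120.36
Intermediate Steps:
q(p) = 2*p/(160 + p) (q(p) = (2*p)/(160 + p) = 2*p/(160 + p))
N(K, w) = 5*w
sqrt((16163 + (N(-7, 7)*(-48) + 2*(4 - 2))) + q(I)) = sqrt((16163 + ((5*7)*(-48) + 2*(4 - 2))) + 2*(-17)/(160 - 17)) = sqrt((16163 + (35*(-48) + 2*2)) + 2*(-17)/143) = sqrt((16163 + (-1680 + 4)) + 2*(-17)*(1/143)) = sqrt((16163 - 1676) - 34/143) = sqrt(14487 - 34/143) = sqrt(2071607/143) = sqrt(296239801)/143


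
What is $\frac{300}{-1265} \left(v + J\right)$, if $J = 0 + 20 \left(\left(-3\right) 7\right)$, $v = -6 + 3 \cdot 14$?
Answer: $\frac{23040}{253} \approx 91.067$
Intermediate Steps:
$v = 36$ ($v = -6 + 42 = 36$)
$J = -420$ ($J = 0 + 20 \left(-21\right) = 0 - 420 = -420$)
$\frac{300}{-1265} \left(v + J\right) = \frac{300}{-1265} \left(36 - 420\right) = 300 \left(- \frac{1}{1265}\right) \left(-384\right) = \left(- \frac{60}{253}\right) \left(-384\right) = \frac{23040}{253}$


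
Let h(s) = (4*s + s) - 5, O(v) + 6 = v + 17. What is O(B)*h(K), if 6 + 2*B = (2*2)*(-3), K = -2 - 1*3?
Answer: -60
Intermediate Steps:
K = -5 (K = -2 - 3 = -5)
B = -9 (B = -3 + ((2*2)*(-3))/2 = -3 + (4*(-3))/2 = -3 + (½)*(-12) = -3 - 6 = -9)
O(v) = 11 + v (O(v) = -6 + (v + 17) = -6 + (17 + v) = 11 + v)
h(s) = -5 + 5*s (h(s) = 5*s - 5 = -5 + 5*s)
O(B)*h(K) = (11 - 9)*(-5 + 5*(-5)) = 2*(-5 - 25) = 2*(-30) = -60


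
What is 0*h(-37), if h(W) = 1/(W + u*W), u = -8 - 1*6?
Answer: 0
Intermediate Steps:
u = -14 (u = -8 - 6 = -14)
h(W) = -1/(13*W) (h(W) = 1/(W - 14*W) = 1/(-13*W) = -1/(13*W))
0*h(-37) = 0*(-1/13/(-37)) = 0*(-1/13*(-1/37)) = 0*(1/481) = 0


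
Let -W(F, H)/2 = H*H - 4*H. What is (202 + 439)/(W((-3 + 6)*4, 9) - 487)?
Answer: -641/577 ≈ -1.1109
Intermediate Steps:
W(F, H) = -2*H**2 + 8*H (W(F, H) = -2*(H*H - 4*H) = -2*(H**2 - 4*H) = -2*H**2 + 8*H)
(202 + 439)/(W((-3 + 6)*4, 9) - 487) = (202 + 439)/(2*9*(4 - 1*9) - 487) = 641/(2*9*(4 - 9) - 487) = 641/(2*9*(-5) - 487) = 641/(-90 - 487) = 641/(-577) = 641*(-1/577) = -641/577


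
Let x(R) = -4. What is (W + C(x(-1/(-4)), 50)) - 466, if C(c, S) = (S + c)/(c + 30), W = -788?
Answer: -16279/13 ≈ -1252.2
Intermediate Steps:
C(c, S) = (S + c)/(30 + c)
(W + C(x(-1/(-4)), 50)) - 466 = (-788 + (50 - 4)/(30 - 4)) - 466 = (-788 + 46/26) - 466 = (-788 + (1/26)*46) - 466 = (-788 + 23/13) - 466 = -10221/13 - 466 = -16279/13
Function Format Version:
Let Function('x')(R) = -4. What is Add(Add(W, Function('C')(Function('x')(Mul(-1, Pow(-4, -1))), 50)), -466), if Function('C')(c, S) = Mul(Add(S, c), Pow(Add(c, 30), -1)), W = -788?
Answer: Rational(-16279, 13) ≈ -1252.2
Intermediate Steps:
Function('C')(c, S) = Mul(Pow(Add(30, c), -1), Add(S, c)) (Function('C')(c, S) = Mul(Add(S, c), Pow(Add(30, c), -1)) = Mul(Pow(Add(30, c), -1), Add(S, c)))
Add(Add(W, Function('C')(Function('x')(Mul(-1, Pow(-4, -1))), 50)), -466) = Add(Add(-788, Mul(Pow(Add(30, -4), -1), Add(50, -4))), -466) = Add(Add(-788, Mul(Pow(26, -1), 46)), -466) = Add(Add(-788, Mul(Rational(1, 26), 46)), -466) = Add(Add(-788, Rational(23, 13)), -466) = Add(Rational(-10221, 13), -466) = Rational(-16279, 13)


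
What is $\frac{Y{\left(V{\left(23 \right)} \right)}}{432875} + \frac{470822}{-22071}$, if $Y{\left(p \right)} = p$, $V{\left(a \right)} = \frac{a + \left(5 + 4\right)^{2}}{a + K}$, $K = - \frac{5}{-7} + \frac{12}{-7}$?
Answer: $- \frac{2241876658058}{105093825375} \approx -21.332$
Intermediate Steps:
$K = -1$ ($K = \left(-5\right) \left(- \frac{1}{7}\right) + 12 \left(- \frac{1}{7}\right) = \frac{5}{7} - \frac{12}{7} = -1$)
$V{\left(a \right)} = \frac{81 + a}{-1 + a}$ ($V{\left(a \right)} = \frac{a + \left(5 + 4\right)^{2}}{a - 1} = \frac{a + 9^{2}}{-1 + a} = \frac{a + 81}{-1 + a} = \frac{81 + a}{-1 + a}$)
$\frac{Y{\left(V{\left(23 \right)} \right)}}{432875} + \frac{470822}{-22071} = \frac{\frac{1}{-1 + 23} \left(81 + 23\right)}{432875} + \frac{470822}{-22071} = \frac{1}{22} \cdot 104 \cdot \frac{1}{432875} + 470822 \left(- \frac{1}{22071}\right) = \frac{1}{22} \cdot 104 \cdot \frac{1}{432875} - \frac{470822}{22071} = \frac{52}{11} \cdot \frac{1}{432875} - \frac{470822}{22071} = \frac{52}{4761625} - \frac{470822}{22071} = - \frac{2241876658058}{105093825375}$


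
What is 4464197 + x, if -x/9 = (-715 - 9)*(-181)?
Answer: 3284801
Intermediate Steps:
x = -1179396 (x = -9*(-715 - 9)*(-181) = -(-6516)*(-181) = -9*131044 = -1179396)
4464197 + x = 4464197 - 1179396 = 3284801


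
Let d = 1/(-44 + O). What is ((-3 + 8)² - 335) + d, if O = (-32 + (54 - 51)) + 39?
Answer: -10541/34 ≈ -310.03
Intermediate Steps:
O = 10 (O = (-32 + 3) + 39 = -29 + 39 = 10)
d = -1/34 (d = 1/(-44 + 10) = 1/(-34) = -1/34 ≈ -0.029412)
((-3 + 8)² - 335) + d = ((-3 + 8)² - 335) - 1/34 = (5² - 335) - 1/34 = (25 - 335) - 1/34 = -310 - 1/34 = -10541/34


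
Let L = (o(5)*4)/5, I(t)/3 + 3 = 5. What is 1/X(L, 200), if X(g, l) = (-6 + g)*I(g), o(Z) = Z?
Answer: -1/12 ≈ -0.083333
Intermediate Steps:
I(t) = 6 (I(t) = -9 + 3*5 = -9 + 15 = 6)
L = 4 (L = (5*4)/5 = 20*(1/5) = 4)
X(g, l) = -36 + 6*g (X(g, l) = (-6 + g)*6 = -36 + 6*g)
1/X(L, 200) = 1/(-36 + 6*4) = 1/(-36 + 24) = 1/(-12) = -1/12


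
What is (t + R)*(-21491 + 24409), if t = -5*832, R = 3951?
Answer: -609862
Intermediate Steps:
t = -4160
(t + R)*(-21491 + 24409) = (-4160 + 3951)*(-21491 + 24409) = -209*2918 = -609862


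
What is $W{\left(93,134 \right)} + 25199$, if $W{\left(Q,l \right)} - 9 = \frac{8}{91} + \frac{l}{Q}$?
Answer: $\frac{213348242}{8463} \approx 25210.0$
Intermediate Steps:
$W{\left(Q,l \right)} = \frac{827}{91} + \frac{l}{Q}$ ($W{\left(Q,l \right)} = 9 + \left(\frac{8}{91} + \frac{l}{Q}\right) = \frac{827}{91} + \frac{l}{Q}$)
$W{\left(93,134 \right)} + 25199 = \left(\frac{827}{91} + \frac{134}{93}\right) + 25199 = \frac{89105}{8463} + 25199 = \frac{213348242}{8463}$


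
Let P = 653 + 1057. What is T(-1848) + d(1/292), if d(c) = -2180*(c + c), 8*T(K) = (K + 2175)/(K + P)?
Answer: -409077/26864 ≈ -15.228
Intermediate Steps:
P = 1710
T(K) = (2175 + K)/(8*(1710 + K)) (T(K) = ((K + 2175)/(K + 1710))/8 = ((2175 + K)/(1710 + K))/8 = (2175 + K)/(8*(1710 + K)))
d(c) = -4360*c
T(-1848) + d(1/292) = (2175 - 1848)/(8*(1710 - 1848)) - 4360/292 = (⅛)*327/(-138) - 4360*1/292 = (⅛)*(-1/138)*327 - 1090/73 = -109/368 - 1090/73 = -409077/26864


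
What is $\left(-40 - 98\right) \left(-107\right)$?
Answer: $14766$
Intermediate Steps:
$\left(-40 - 98\right) \left(-107\right) = \left(-138\right) \left(-107\right) = 14766$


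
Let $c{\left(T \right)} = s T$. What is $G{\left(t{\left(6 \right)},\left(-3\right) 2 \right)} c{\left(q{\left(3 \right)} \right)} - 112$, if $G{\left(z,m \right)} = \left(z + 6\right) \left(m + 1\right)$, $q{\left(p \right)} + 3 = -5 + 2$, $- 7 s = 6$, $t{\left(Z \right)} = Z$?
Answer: $- \frac{2944}{7} \approx -420.57$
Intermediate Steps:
$s = - \frac{6}{7}$ ($s = \left(- \frac{1}{7}\right) 6 = - \frac{6}{7} \approx -0.85714$)
$q{\left(p \right)} = -6$ ($q{\left(p \right)} = -3 + \left(-5 + 2\right) = -3 - 3 = -6$)
$G{\left(z,m \right)} = \left(1 + m\right) \left(6 + z\right)$ ($G{\left(z,m \right)} = \left(6 + z\right) \left(1 + m\right) = \left(1 + m\right) \left(6 + z\right)$)
$c{\left(T \right)} = - \frac{6 T}{7}$
$G{\left(t{\left(6 \right)},\left(-3\right) 2 \right)} c{\left(q{\left(3 \right)} \right)} - 112 = \left(6 + 6 + 6 \left(\left(-3\right) 2\right) + \left(-3\right) 2 \cdot 6\right) \left(\left(- \frac{6}{7}\right) \left(-6\right)\right) - 112 = \left(6 + 6 + 6 \left(-6\right) - 36\right) \frac{36}{7} - 112 = \left(6 + 6 - 36 - 36\right) \frac{36}{7} - 112 = \left(-60\right) \frac{36}{7} - 112 = - \frac{2160}{7} - 112 = - \frac{2944}{7}$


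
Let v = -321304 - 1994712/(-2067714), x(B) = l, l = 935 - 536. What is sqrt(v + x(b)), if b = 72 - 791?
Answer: I*sqrt(1216485905173)/1947 ≈ 566.48*I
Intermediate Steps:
l = 399
b = -719
x(B) = 399
v = -110727130724/344619 (v = -321304 - 1994712*(-1)/2067714 = -321304 - 1*(-332452/344619) = -321304 + 332452/344619 = -110727130724/344619 ≈ -3.2130e+5)
sqrt(v + x(b)) = sqrt(-110727130724/344619 + 399) = sqrt(-110589627743/344619) = I*sqrt(1216485905173)/1947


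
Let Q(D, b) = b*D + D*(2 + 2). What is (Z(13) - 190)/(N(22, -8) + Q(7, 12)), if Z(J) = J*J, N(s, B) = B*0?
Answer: -3/16 ≈ -0.18750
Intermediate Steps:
N(s, B) = 0
Q(D, b) = 4*D + D*b (Q(D, b) = D*b + D*4 = D*b + 4*D = 4*D + D*b)
Z(J) = J²
(Z(13) - 190)/(N(22, -8) + Q(7, 12)) = (13² - 190)/(0 + 7*(4 + 12)) = (169 - 190)/(0 + 7*16) = -21/(0 + 112) = -21/112 = -21*1/112 = -3/16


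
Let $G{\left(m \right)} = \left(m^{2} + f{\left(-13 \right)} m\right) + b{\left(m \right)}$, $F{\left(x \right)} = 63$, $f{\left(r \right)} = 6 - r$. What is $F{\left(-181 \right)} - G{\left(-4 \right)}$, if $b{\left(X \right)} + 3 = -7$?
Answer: $133$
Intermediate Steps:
$b{\left(X \right)} = -10$ ($b{\left(X \right)} = -3 - 7 = -10$)
$G{\left(m \right)} = -10 + m^{2} + 19 m$ ($G{\left(m \right)} = \left(m^{2} + \left(6 - -13\right) m\right) - 10 = \left(m^{2} + \left(6 + 13\right) m\right) - 10 = \left(m^{2} + 19 m\right) - 10 = -10 + m^{2} + 19 m$)
$F{\left(-181 \right)} - G{\left(-4 \right)} = 63 - \left(-10 + \left(-4\right)^{2} + 19 \left(-4\right)\right) = 63 - \left(-10 + 16 - 76\right) = 63 - -70 = 63 + 70 = 133$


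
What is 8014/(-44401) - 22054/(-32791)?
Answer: 716432580/1455953191 ≈ 0.49207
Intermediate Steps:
8014/(-44401) - 22054/(-32791) = 8014*(-1/44401) - 22054*(-1/32791) = -8014/44401 + 22054/32791 = 716432580/1455953191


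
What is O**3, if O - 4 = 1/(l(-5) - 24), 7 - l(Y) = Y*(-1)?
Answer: 658503/10648 ≈ 61.843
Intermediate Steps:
l(Y) = 7 + Y (l(Y) = 7 - Y*(-1) = 7 - (-1)*Y = 7 + Y)
O = 87/22 (O = 4 + 1/((7 - 5) - 24) = 4 + 1/(2 - 24) = 4 + 1/(-22) = 4 - 1/22 = 87/22 ≈ 3.9545)
O**3 = (87/22)**3 = 658503/10648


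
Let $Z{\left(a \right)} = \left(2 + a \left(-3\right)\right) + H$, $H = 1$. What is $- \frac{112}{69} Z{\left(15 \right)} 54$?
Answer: $\frac{84672}{23} \approx 3681.4$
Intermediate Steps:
$Z{\left(a \right)} = 3 - 3 a$ ($Z{\left(a \right)} = \left(2 + a \left(-3\right)\right) + 1 = \left(2 - 3 a\right) + 1 = 3 - 3 a$)
$- \frac{112}{69} Z{\left(15 \right)} 54 = - \frac{112}{69} \left(3 - 45\right) 54 = \left(-112\right) \frac{1}{69} \left(3 - 45\right) 54 = \left(- \frac{112}{69}\right) \left(-42\right) 54 = \frac{1568}{23} \cdot 54 = \frac{84672}{23}$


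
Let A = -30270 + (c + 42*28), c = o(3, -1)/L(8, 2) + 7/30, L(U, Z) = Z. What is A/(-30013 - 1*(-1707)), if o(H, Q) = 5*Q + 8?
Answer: 218192/212295 ≈ 1.0278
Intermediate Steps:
o(H, Q) = 8 + 5*Q
c = 26/15 (c = (8 + 5*(-1))/2 + 7/30 = (8 - 5)*(½) + 7*(1/30) = 3*(½) + 7/30 = 3/2 + 7/30 = 26/15 ≈ 1.7333)
A = -436384/15 (A = -30270 + (26/15 + 42*28) = -30270 + (26/15 + 1176) = -30270 + 17666/15 = -436384/15 ≈ -29092.)
A/(-30013 - 1*(-1707)) = -436384/(15*(-30013 - 1*(-1707))) = -436384/(15*(-30013 + 1707)) = -436384/15/(-28306) = -436384/15*(-1/28306) = 218192/212295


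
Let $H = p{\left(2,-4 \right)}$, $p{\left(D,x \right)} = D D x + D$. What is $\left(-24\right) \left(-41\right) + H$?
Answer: $970$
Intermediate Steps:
$p{\left(D,x \right)} = D + x D^{2}$ ($p{\left(D,x \right)} = D^{2} x + D = x D^{2} + D = D + x D^{2}$)
$H = -14$ ($H = 2 \left(1 + 2 \left(-4\right)\right) = 2 \left(1 - 8\right) = 2 \left(-7\right) = -14$)
$\left(-24\right) \left(-41\right) + H = \left(-24\right) \left(-41\right) - 14 = 984 - 14 = 970$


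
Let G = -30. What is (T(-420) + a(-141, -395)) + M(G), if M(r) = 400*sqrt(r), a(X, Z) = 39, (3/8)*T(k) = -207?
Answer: -513 + 400*I*sqrt(30) ≈ -513.0 + 2190.9*I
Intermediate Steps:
T(k) = -552 (T(k) = (8/3)*(-207) = -552)
(T(-420) + a(-141, -395)) + M(G) = (-552 + 39) + 400*sqrt(-30) = -513 + 400*(I*sqrt(30)) = -513 + 400*I*sqrt(30)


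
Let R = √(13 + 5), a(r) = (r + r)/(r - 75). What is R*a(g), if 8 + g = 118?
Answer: 132*√2/7 ≈ 26.668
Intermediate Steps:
g = 110 (g = -8 + 118 = 110)
a(r) = 2*r/(-75 + r) (a(r) = (2*r)/(-75 + r) = 2*r/(-75 + r))
R = 3*√2 (R = √18 = 3*√2 ≈ 4.2426)
R*a(g) = (3*√2)*(2*110/(-75 + 110)) = (3*√2)*(2*110/35) = (3*√2)*(2*110*(1/35)) = (3*√2)*(44/7) = 132*√2/7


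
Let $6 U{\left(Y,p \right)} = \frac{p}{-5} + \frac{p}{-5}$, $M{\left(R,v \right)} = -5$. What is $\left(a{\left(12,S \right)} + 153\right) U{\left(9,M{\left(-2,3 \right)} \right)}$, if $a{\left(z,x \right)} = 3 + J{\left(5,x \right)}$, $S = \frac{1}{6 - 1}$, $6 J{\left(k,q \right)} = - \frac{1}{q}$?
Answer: $\frac{931}{18} \approx 51.722$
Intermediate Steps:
$J{\left(k,q \right)} = - \frac{1}{6 q}$ ($J{\left(k,q \right)} = \frac{\left(-1\right) \frac{1}{q}}{6} = - \frac{1}{6 q}$)
$U{\left(Y,p \right)} = - \frac{p}{15}$ ($U{\left(Y,p \right)} = \frac{\frac{p}{-5} + \frac{p}{-5}}{6} = \frac{p \left(- \frac{1}{5}\right) + p \left(- \frac{1}{5}\right)}{6} = \frac{- \frac{p}{5} - \frac{p}{5}}{6} = \frac{\left(- \frac{2}{5}\right) p}{6} = - \frac{p}{15}$)
$S = \frac{1}{5} \approx 0.2$
$a{\left(z,x \right)} = 3 - \frac{1}{6 x}$
$\left(a{\left(12,S \right)} + 153\right) U{\left(9,M{\left(-2,3 \right)} \right)} = \left(\left(3 - \frac{\frac{1}{\frac{1}{5}}}{6}\right) + 153\right) \left(\left(- \frac{1}{15}\right) \left(-5\right)\right) = \left(\left(3 - \frac{5}{6}\right) + 153\right) \frac{1}{3} = \left(\frac{13}{6} + 153\right) \frac{1}{3} = \frac{931}{6} \cdot \frac{1}{3} = \frac{931}{18}$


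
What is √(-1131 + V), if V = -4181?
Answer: 8*I*√83 ≈ 72.883*I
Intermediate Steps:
√(-1131 + V) = √(-1131 - 4181) = √(-5312) = 8*I*√83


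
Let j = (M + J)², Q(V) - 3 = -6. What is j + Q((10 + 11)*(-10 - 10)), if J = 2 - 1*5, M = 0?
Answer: 6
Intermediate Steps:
J = -3 (J = 2 - 5 = -3)
Q(V) = -3 (Q(V) = 3 - 6 = -3)
j = 9 (j = (0 - 3)² = (-3)² = 9)
j + Q((10 + 11)*(-10 - 10)) = 9 - 3 = 6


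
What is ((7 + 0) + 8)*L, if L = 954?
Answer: 14310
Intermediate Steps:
((7 + 0) + 8)*L = ((7 + 0) + 8)*954 = (7 + 8)*954 = 15*954 = 14310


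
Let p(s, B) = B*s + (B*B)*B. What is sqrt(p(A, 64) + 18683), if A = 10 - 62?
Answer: sqrt(277499) ≈ 526.78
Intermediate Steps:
A = -52
p(s, B) = B**3 + B*s (p(s, B) = B*s + B**2*B = B*s + B**3 = B**3 + B*s)
sqrt(p(A, 64) + 18683) = sqrt(64*(-52 + 64**2) + 18683) = sqrt(64*(-52 + 4096) + 18683) = sqrt(64*4044 + 18683) = sqrt(258816 + 18683) = sqrt(277499)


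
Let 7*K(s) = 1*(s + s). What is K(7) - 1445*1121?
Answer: -1619843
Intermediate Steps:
K(s) = 2*s/7 (K(s) = (1*(s + s))/7 = (1*(2*s))/7 = (2*s)/7 = 2*s/7)
K(7) - 1445*1121 = (2/7)*7 - 1445*1121 = 2 - 1619845 = -1619843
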